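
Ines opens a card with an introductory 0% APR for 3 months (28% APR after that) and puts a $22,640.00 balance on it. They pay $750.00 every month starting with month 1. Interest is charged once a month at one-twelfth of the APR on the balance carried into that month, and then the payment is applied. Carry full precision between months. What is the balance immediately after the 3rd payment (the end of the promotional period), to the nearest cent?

Promo months 1–3 at r₀ = 0%/12 = 0; months 4+ at r₁ = 28%/12 = 0.0233333.
After month 3 (no interest yet): B = $22,640.00 − 3·$750.00 = $20,390.00.

$20,390.00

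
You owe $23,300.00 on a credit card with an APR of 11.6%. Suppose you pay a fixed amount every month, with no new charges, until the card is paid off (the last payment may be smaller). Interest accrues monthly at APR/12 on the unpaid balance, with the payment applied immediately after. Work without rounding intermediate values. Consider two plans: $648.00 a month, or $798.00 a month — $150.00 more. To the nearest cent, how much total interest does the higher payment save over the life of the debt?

$1,257.62

Monthly rate r = 11.6%/12 = 0.966667% = 0.00966667.
At $648.00/mo: n = ⌈−ln(1 − rB₀/P)/ln(1+r)⌉ = 45 payments (last $255.33); total interest = total paid − $23,300.00 = $5,467.33.
At $798.00/mo: 35 payments (last $377.71); total interest $4,209.71.
Interest saved = $5,467.33 − $4,209.71 = $1,257.62.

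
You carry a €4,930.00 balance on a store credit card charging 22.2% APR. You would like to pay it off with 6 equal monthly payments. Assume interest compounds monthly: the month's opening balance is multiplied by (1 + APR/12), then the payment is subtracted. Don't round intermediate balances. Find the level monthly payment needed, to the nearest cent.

€875.68

Monthly rate r = 22.2%/12 = 1.85% = 0.0185.
Level-payment amortization: P = B₀·r / (1 − (1+r)^(−n)) = 4930.00·0.0185 / (1 − 1.0185^(−6)).
Denominator 1 − (1+r)^(−6) = 0.10415309.
P = 91.205 / 0.10415309 ≈ 875.68.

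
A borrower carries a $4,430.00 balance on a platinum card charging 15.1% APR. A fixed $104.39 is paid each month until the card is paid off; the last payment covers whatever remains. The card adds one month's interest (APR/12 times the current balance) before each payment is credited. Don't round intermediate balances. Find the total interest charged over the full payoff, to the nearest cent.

Monthly rate r = 15.1%/12 = 1.25833% = 0.0125833.
Payoff takes n = ⌈−ln(1 − rB₀/P)/ln(1+r)⌉ = ⌈61.062⌉ = 62 payments; the last is $6.50.
Total paid = 61·$104.39 + $6.50 = $6,374.29.
Total interest = total paid − principal = $6,374.29 − $4,430.00 = $1,944.29.

$1,944.29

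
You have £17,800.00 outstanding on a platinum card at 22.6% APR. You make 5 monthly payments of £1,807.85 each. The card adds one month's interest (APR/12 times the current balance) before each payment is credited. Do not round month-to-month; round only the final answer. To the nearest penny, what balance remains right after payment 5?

Monthly rate r = 22.6%/12 = 1.88333% = 0.0188333.
Each month: B ← B·(1+r) − £1,807.85.
Month 1: interest £335.23; balance after payment £16,327.38.
Month 2: interest £307.50; balance after payment £14,827.03.
Month 3: interest £279.24; balance after payment £13,298.42.
Month 4: interest £250.45; balance after payment £11,741.03.
Month 5: interest £221.12; balance after payment £10,154.30.

£10,154.30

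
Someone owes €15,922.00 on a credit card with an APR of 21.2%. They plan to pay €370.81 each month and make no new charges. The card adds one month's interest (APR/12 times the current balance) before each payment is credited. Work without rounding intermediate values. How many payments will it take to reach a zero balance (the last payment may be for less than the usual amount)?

82 payments

Monthly rate r = 21.2%/12 = 1.76667% = 0.0176667.
Recurrence: B ← B·(1+r) − €370.81.
Month 1: interest €281.29; balance after payment €15,832.48.
Month 2: interest €279.71; balance after payment €15,741.38.
Closed form: n = −ln(1 − rB₀/P)/ln(1+r) = −ln(0.24142)/ln(1.01767) ≈ 81.155, so the balance reaches zero during payment 82.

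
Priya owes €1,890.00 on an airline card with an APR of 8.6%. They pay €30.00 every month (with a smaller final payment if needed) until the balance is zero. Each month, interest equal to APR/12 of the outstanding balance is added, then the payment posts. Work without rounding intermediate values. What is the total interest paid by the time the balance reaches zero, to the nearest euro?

€633

Monthly rate r = 8.6%/12 = 0.716667% = 0.00716667.
Payoff takes n = ⌈−ln(1 − rB₀/P)/ln(1+r)⌉ = ⌈84.100⌉ = 85 payments; the last is €3.01.
Total paid = 84·€30.00 + €3.01 = €2,523.01.
Total interest = total paid − principal = €2,523.01 − €1,890.00 = €633.01.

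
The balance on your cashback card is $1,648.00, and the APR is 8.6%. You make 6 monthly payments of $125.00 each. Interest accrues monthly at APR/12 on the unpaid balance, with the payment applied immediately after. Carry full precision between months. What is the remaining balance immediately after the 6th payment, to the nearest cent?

$956.58

Monthly rate r = 8.6%/12 = 0.716667% = 0.00716667.
Each month: B ← B·(1+r) − $125.00.
Month 1: interest $11.81; balance after payment $1,534.81.
Month 2: interest $11.00; balance after payment $1,420.81.
Month 3: interest $10.18; balance after payment $1,305.99.
Month 4: interest $9.36; balance after payment $1,190.35.
Month 5: interest $8.53; balance after payment $1,073.88.
Month 6: interest $7.70; balance after payment $956.58.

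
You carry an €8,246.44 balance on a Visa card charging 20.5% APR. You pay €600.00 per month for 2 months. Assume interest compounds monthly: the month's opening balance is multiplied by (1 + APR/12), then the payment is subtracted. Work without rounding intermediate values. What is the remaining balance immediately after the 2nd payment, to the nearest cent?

Monthly rate r = 20.5%/12 = 1.70833% = 0.0170833.
Each month: B ← B·(1+r) − €600.00.
Month 1: interest €140.88; balance after payment €7,787.32.
Month 2: interest €133.03; balance after payment €7,320.35.

€7,320.35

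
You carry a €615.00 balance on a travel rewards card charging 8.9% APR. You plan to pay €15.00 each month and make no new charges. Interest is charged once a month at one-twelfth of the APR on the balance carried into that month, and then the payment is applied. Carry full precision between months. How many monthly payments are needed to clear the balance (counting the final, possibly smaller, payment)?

Monthly rate r = 8.9%/12 = 0.741667% = 0.00741667.
Recurrence: B ← B·(1+r) − €15.00.
Month 1: interest €4.56; balance after payment €604.56.
Month 2: interest €4.48; balance after payment €594.05.
Closed form: n = −ln(1 − rB₀/P)/ln(1+r) = −ln(0.69592)/ln(1.00742) ≈ 49.061, so the balance reaches zero during payment 50.

50 months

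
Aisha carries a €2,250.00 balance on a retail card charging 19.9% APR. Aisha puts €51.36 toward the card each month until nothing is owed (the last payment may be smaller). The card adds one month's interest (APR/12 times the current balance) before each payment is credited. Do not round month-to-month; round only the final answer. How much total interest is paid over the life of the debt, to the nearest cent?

Monthly rate r = 19.9%/12 = 1.65833% = 0.0165833.
Payoff takes n = ⌈−ln(1 − rB₀/P)/ln(1+r)⌉ = ⌈78.822⌉ = 79 payments; the last is €42.29.
Total paid = 78·€51.36 + €42.29 = €4,048.37.
Total interest = total paid − principal = €4,048.37 − €2,250.00 = €1,798.37.

€1,798.37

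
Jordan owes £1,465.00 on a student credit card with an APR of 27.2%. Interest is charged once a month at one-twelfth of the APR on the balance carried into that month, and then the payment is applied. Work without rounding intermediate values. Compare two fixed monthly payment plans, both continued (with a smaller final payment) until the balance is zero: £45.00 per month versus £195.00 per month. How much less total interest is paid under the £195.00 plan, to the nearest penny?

Monthly rate r = 27.2%/12 = 2.26667% = 0.0226667.
At £45.00/mo: n = ⌈−ln(1 − rB₀/P)/ln(1+r)⌉ = 60 payments (last £33.68); total interest = total paid − £1,465.00 = £1,223.68.
At £195.00/mo: 9 payments (last £64.61); total interest £159.61.
Interest saved = £1,223.68 − £159.61 = £1,064.07.

£1,064.07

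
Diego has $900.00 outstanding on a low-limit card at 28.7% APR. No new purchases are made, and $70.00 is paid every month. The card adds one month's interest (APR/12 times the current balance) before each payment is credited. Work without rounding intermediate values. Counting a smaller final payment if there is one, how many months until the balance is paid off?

Monthly rate r = 28.7%/12 = 2.39167% = 0.0239167.
Recurrence: B ← B·(1+r) − $70.00.
Month 1: interest $21.52; balance after payment $851.52.
Month 2: interest $20.37; balance after payment $801.89.
Closed form: n = −ln(1 − rB₀/P)/ln(1+r) = −ln(0.6925)/ln(1.02392) ≈ 15.547, so the balance reaches zero during payment 16.

16 payments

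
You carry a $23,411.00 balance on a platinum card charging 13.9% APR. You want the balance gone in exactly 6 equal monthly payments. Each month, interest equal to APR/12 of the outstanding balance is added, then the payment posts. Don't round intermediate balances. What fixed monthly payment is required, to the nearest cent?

Monthly rate r = 13.9%/12 = 1.15833% = 0.0115833.
Level-payment amortization: P = B₀·r / (1 − (1+r)^(−n)) = 23411.00·0.0115833 / (1 − 1.01158^(−6)).
Denominator 1 − (1+r)^(−6) = 0.0667671712.
P = 271.177 / 0.0667671712 ≈ 4061.54.

$4,061.54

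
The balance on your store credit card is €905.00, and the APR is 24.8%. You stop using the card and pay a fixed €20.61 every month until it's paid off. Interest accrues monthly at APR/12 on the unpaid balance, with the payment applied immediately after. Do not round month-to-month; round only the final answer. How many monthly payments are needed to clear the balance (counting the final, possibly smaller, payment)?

117 payments

Monthly rate r = 24.8%/12 = 2.06667% = 0.0206667.
Recurrence: B ← B·(1+r) − €20.61.
Month 1: interest €18.70; balance after payment €903.09.
Month 2: interest €18.66; balance after payment €901.15.
Closed form: n = −ln(1 − rB₀/P)/ln(1+r) = −ln(0.092512)/ln(1.02067) ≈ 116.368, so the balance reaches zero during payment 117.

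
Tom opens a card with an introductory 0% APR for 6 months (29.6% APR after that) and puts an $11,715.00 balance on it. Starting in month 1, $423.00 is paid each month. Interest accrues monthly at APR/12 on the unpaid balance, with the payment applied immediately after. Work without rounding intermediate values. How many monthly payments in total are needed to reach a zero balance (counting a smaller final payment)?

38 months

Promo months 1–6 at r₀ = 0%/12 = 0; months 7+ at r₁ = 29.6%/12 = 0.0246667.
After month 6 (no interest yet): B = $11,715.00 − 6·$423.00 = $9,177.00.
Then at r₁ with $423.00/mo: n₂ = −ln(1 − r₁·B/P)/ln(1+r₁) ≈ 31.44 → 32 more payments.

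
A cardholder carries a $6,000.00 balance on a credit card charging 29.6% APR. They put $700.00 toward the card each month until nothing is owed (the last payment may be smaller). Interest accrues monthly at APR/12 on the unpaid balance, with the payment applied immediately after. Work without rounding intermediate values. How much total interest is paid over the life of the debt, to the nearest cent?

$825.18

Monthly rate r = 29.6%/12 = 2.46667% = 0.0246667.
Payoff takes n = ⌈−ln(1 − rB₀/P)/ln(1+r)⌉ = ⌈9.748⌉ = 10 payments; the last is $525.18.
Total paid = 9·$700.00 + $525.18 = $6,825.18.
Total interest = total paid − principal = $6,825.18 − $6,000.00 = $825.18.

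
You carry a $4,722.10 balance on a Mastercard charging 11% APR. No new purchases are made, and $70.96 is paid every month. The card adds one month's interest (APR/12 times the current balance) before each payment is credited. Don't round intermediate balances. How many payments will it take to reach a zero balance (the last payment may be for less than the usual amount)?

104 months

Monthly rate r = 11%/12 = 0.916667% = 0.00916667.
Recurrence: B ← B·(1+r) − $70.96.
Month 1: interest $43.29; balance after payment $4,694.43.
Month 2: interest $43.03; balance after payment $4,666.50.
Closed form: n = −ln(1 − rB₀/P)/ln(1+r) = −ln(0.39)/ln(1.00917) ≈ 103.192, so the balance reaches zero during payment 104.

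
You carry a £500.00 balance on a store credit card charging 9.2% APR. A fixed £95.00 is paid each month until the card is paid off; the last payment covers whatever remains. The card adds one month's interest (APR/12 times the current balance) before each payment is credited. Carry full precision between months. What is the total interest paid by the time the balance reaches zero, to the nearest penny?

Monthly rate r = 9.2%/12 = 0.766667% = 0.00766667.
Payoff takes n = ⌈−ln(1 − rB₀/P)/ln(1+r)⌉ = ⌈5.393⌉ = 6 payments; the last is £37.41.
Total paid = 5·£95.00 + £37.41 = £512.41.
Total interest = total paid − principal = £512.41 − £500.00 = £12.41.

£12.41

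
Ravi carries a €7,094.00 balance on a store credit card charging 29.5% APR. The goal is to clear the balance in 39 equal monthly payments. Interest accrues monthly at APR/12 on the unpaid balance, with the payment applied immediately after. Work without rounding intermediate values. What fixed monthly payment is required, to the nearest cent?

€284.88

Monthly rate r = 29.5%/12 = 2.45833% = 0.0245833.
Level-payment amortization: P = B₀·r / (1 − (1+r)^(−n)) = 7094.00·0.0245833 / (1 − 1.02458^(−39)).
Denominator 1 − (1+r)^(−39) = 0.612157135.
P = 174.394 / 0.612157135 ≈ 284.88.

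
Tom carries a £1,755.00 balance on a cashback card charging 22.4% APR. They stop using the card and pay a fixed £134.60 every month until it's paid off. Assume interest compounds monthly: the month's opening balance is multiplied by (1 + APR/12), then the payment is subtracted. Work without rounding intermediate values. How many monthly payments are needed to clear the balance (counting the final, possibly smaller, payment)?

16 payments

Monthly rate r = 22.4%/12 = 1.86667% = 0.0186667.
Recurrence: B ← B·(1+r) − £134.60.
Month 1: interest £32.76; balance after payment £1,653.16.
Month 2: interest £30.86; balance after payment £1,549.42.
Closed form: n = −ln(1 − rB₀/P)/ln(1+r) = −ln(0.75661)/ln(1.01867) ≈ 15.080, so the balance reaches zero during payment 16.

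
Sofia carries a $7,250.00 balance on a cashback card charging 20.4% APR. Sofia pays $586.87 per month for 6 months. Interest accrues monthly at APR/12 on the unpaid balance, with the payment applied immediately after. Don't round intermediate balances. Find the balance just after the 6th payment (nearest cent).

Monthly rate r = 20.4%/12 = 1.7% = 0.017.
Each month: B ← B·(1+r) − $586.87.
Month 1: interest $123.25; balance after payment $6,786.38.
Month 2: interest $115.37; balance after payment $6,314.88.
Month 3: interest $107.35; balance after payment $5,835.36.
Month 4: interest $99.20; balance after payment $5,347.69.
Month 5: interest $90.91; balance after payment $4,851.73.
Month 6: interest $82.48; balance after payment $4,347.34.

$4,347.34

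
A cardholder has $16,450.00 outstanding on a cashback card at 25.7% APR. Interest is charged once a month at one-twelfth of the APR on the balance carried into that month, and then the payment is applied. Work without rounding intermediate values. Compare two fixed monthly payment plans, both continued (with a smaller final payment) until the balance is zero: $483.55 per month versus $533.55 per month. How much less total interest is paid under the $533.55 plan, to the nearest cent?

$2,573.67

Monthly rate r = 25.7%/12 = 2.14167% = 0.0214167.
At $483.55/mo: n = ⌈−ln(1 − rB₀/P)/ln(1+r)⌉ = 62 payments (last $262.75); total interest = total paid − $16,450.00 = $13,309.30.
At $533.55/mo: 51 payments (last $508.13); total interest $10,735.63.
Interest saved = $13,309.30 − $10,735.63 = $2,573.67.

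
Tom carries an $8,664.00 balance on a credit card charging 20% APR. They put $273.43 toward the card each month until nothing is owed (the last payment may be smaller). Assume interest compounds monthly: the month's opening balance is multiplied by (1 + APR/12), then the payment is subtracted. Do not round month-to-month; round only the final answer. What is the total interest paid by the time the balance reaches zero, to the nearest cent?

$3,759.71

Monthly rate r = 20%/12 = 1.66667% = 0.0166667.
Payoff takes n = ⌈−ln(1 − rB₀/P)/ln(1+r)⌉ = ⌈45.435⌉ = 46 payments; the last is $119.36.
Total paid = 45·$273.43 + $119.36 = $12,423.71.
Total interest = total paid − principal = $12,423.71 − $8,664.00 = $3,759.71.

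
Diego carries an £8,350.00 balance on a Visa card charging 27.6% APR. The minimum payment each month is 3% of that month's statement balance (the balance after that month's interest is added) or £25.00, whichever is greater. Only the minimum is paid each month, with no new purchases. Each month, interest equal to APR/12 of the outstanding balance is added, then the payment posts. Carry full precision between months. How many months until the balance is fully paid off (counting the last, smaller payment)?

Monthly rate r = 27.6%/12 = 2.3% = 0.023.
While 3% of the post-interest balance exceeds £25.00, each month B ← (B·(1+r))·(1 − 0.03), i.e. B shrinks by the factor (1+r)·0.97 = 0.99231.
This holds for months 1–302. Entering month 303 the balance is £811.32; 3% of the post-interest balance is now below £25.00, so the flat £25.00 minimum applies from here.
From month 303 a fixed £25.00 at rate r clears £811.32 in 61 more payments. Total: 302 + 61 = 363 months.

363 months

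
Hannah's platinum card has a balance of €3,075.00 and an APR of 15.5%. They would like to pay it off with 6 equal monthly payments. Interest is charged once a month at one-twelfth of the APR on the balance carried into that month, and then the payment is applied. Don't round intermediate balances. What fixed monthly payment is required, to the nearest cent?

Monthly rate r = 15.5%/12 = 1.29167% = 0.0129167.
Level-payment amortization: P = B₀·r / (1 − (1+r)^(−n)) = 3075.00·0.0129167 / (1 − 1.01292^(−6)).
Denominator 1 − (1+r)^(−6) = 0.0741136165.
P = 39.7188 / 0.0741136165 ≈ 535.92.

€535.92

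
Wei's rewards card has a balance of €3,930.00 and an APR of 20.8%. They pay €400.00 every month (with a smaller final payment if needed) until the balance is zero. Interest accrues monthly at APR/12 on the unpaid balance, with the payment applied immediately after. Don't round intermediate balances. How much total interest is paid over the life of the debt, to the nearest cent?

Monthly rate r = 20.8%/12 = 1.73333% = 0.0173333.
Payoff takes n = ⌈−ln(1 − rB₀/P)/ln(1+r)⌉ = ⌈10.864⌉ = 11 payments; the last is €345.89.
Total paid = 10·€400.00 + €345.89 = €4,345.89.
Total interest = total paid − principal = €4,345.89 − €3,930.00 = €415.89.

€415.89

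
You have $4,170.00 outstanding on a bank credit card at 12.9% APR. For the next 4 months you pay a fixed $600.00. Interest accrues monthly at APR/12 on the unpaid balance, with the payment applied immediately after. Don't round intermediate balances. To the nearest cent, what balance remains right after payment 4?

$1,913.24

Monthly rate r = 12.9%/12 = 1.075% = 0.01075.
Each month: B ← B·(1+r) − $600.00.
Month 1: interest $44.83; balance after payment $3,614.83.
Month 2: interest $38.86; balance after payment $3,053.69.
Month 3: interest $32.83; balance after payment $2,486.51.
Month 4: interest $26.73; balance after payment $1,913.24.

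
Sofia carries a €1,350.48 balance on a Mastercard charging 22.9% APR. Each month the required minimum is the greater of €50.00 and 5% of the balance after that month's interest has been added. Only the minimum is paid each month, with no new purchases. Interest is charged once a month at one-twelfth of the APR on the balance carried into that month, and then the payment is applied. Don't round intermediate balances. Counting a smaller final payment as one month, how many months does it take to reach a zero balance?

Monthly rate r = 22.9%/12 = 1.90833% = 0.0190833.
While 5% of the post-interest balance exceeds €50.00, each month B ← (B·(1+r))·(1 − 0.05), i.e. B shrinks by the factor (1+r)·0.95 = 0.96813.
This holds for months 1–10. Entering month 11 the balance is €976.83; 5% of the post-interest balance is now below €50.00, so the flat €50.00 minimum applies from here.
From month 11 a fixed €50.00 at rate r clears €976.83 in 25 more payments. Total: 10 + 25 = 35 months.

35 months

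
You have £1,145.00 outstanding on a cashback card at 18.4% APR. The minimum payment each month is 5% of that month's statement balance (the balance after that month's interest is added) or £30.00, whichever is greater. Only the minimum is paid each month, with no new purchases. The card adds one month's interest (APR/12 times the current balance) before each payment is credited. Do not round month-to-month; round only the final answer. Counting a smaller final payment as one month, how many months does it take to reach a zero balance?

42 months

Monthly rate r = 18.4%/12 = 1.53333% = 0.0153333.
While 5% of the post-interest balance exceeds £30.00, each month B ← (B·(1+r))·(1 − 0.05), i.e. B shrinks by the factor (1+r)·0.95 = 0.96457.
This holds for months 1–19. Entering month 20 the balance is £576.92; 5% of the post-interest balance is now below £30.00, so the flat £30.00 minimum applies from here.
From month 20 a fixed £30.00 at rate r clears £576.92 in 23 more payments. Total: 19 + 23 = 42 months.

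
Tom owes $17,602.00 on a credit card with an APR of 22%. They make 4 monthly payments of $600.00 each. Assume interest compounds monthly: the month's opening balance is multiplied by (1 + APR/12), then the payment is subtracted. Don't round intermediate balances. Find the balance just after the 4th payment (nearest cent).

Monthly rate r = 22%/12 = 1.83333% = 0.0183333.
Each month: B ← B·(1+r) − $600.00.
Month 1: interest $322.70; balance after payment $17,324.70.
Month 2: interest $317.62; balance after payment $17,042.32.
Month 3: interest $312.44; balance after payment $16,754.77.
Month 4: interest $307.17; balance after payment $16,461.94.

$16,461.94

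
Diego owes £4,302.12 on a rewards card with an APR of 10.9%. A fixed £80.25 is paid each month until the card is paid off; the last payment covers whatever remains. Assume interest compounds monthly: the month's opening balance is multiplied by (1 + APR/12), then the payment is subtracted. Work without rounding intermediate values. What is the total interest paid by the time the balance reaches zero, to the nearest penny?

Monthly rate r = 10.9%/12 = 0.908333% = 0.00908333.
Payoff takes n = ⌈−ln(1 − rB₀/P)/ln(1+r)⌉ = ⌈73.806⌉ = 74 payments; the last is £64.74.
Total paid = 73·£80.25 + £64.74 = £5,922.99.
Total interest = total paid − principal = £5,922.99 − £4,302.12 = £1,620.87.

£1,620.87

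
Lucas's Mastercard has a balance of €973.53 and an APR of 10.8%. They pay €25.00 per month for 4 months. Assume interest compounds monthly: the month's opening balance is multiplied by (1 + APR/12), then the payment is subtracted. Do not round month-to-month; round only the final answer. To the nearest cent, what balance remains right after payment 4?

Monthly rate r = 10.8%/12 = 0.9% = 0.009.
Each month: B ← B·(1+r) − €25.00.
Month 1: interest €8.76; balance after payment €957.29.
Month 2: interest €8.62; balance after payment €940.91.
Month 3: interest €8.47; balance after payment €924.38.
Month 4: interest €8.32; balance after payment €907.69.

€907.69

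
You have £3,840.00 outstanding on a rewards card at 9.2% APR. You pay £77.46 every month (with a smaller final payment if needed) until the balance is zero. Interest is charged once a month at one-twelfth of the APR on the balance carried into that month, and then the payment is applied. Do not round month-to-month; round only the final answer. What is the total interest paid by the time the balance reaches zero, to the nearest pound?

Monthly rate r = 9.2%/12 = 0.766667% = 0.00766667.
Payoff takes n = ⌈−ln(1 − rB₀/P)/ln(1+r)⌉ = ⌈62.605⌉ = 63 payments; the last is £46.96.
Total paid = 62·£77.46 + £46.96 = £4,849.48.
Total interest = total paid − principal = £4,849.48 − £3,840.00 = £1,009.48.

£1,009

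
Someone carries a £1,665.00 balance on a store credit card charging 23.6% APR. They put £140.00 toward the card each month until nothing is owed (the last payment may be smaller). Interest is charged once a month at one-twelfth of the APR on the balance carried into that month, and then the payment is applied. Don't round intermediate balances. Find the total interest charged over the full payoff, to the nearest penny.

Monthly rate r = 23.6%/12 = 1.96667% = 0.0196667.
Payoff takes n = ⌈−ln(1 − rB₀/P)/ln(1+r)⌉ = ⌈13.680⌉ = 14 payments; the last is £95.53.
Total paid = 13·£140.00 + £95.53 = £1,915.53.
Total interest = total paid − principal = £1,915.53 − £1,665.00 = £250.53.

£250.53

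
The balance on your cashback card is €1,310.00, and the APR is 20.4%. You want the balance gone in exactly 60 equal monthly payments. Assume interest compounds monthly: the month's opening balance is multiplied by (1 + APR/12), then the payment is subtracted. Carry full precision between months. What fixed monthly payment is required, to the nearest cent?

€35.00

Monthly rate r = 20.4%/12 = 1.7% = 0.017.
Level-payment amortization: P = B₀·r / (1 − (1+r)^(−n)) = 1310.00·0.017 / (1 − 1.017^(−60)).
Denominator 1 − (1+r)^(−60) = 0.636300399.
P = 22.27 / 0.636300399 ≈ 35.00.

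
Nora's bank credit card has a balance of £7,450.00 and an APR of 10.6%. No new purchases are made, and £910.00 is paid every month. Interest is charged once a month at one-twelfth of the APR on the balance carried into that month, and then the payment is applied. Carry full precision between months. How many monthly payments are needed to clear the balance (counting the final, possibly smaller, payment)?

Monthly rate r = 10.6%/12 = 0.883333% = 0.00883333.
Recurrence: B ← B·(1+r) − £910.00.
Month 1: interest £65.81; balance after payment £6,605.81.
Month 2: interest £58.35; balance after payment £5,754.16.
Closed form: n = −ln(1 − rB₀/P)/ln(1+r) = −ln(0.92768)/ln(1.00883) ≈ 8.535, so the balance reaches zero during payment 9.

9 payments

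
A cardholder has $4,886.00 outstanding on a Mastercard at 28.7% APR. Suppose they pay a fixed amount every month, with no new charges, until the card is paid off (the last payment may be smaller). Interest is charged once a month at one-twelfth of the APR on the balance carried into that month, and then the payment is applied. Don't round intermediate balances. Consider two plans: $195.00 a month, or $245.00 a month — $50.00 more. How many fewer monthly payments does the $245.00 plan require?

Monthly rate r = 28.7%/12 = 2.39167% = 0.0239167.
At $195.00/mo: n = ⌈−ln(1 − rB₀/P)/ln(1+r)⌉ = 39 payments (last $135.15); total interest = total paid − $4,886.00 = $2,659.15.
At $245.00/mo: 28 payments (last $103.96); total interest $1,832.96.
Payments saved = 39 − 28 = 11.

11 fewer payments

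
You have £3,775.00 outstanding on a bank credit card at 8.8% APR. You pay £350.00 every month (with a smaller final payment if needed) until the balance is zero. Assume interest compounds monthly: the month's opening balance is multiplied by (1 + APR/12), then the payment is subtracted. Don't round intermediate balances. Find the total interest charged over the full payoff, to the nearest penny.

£172.32

Monthly rate r = 8.8%/12 = 0.733333% = 0.00733333.
Payoff takes n = ⌈−ln(1 − rB₀/P)/ln(1+r)⌉ = ⌈11.277⌉ = 12 payments; the last is £97.32.
Total paid = 11·£350.00 + £97.32 = £3,947.32.
Total interest = total paid − principal = £3,947.32 − £3,775.00 = £172.32.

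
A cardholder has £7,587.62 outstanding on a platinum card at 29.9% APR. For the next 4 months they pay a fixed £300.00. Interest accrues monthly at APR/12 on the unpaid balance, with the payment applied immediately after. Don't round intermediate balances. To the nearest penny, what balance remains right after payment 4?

£7,126.99

Monthly rate r = 29.9%/12 = 2.49167% = 0.0249167.
Each month: B ← B·(1+r) − £300.00.
Month 1: interest £189.06; balance after payment £7,476.68.
Month 2: interest £186.29; balance after payment £7,362.97.
Month 3: interest £183.46; balance after payment £7,246.43.
Month 4: interest £180.56; balance after payment £7,126.99.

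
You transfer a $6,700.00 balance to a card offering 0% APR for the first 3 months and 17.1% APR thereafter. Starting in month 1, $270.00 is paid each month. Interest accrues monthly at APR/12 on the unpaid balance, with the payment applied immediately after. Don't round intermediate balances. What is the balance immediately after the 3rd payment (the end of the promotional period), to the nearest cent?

$5,890.00

Promo months 1–3 at r₀ = 0%/12 = 0; months 4+ at r₁ = 17.1%/12 = 0.01425.
After month 3 (no interest yet): B = $6,700.00 − 3·$270.00 = $5,890.00.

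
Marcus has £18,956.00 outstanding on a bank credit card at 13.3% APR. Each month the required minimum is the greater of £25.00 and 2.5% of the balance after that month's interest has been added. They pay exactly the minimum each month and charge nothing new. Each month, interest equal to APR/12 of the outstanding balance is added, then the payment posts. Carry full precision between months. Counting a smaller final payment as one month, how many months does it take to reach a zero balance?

259 months

Monthly rate r = 13.3%/12 = 1.10833% = 0.0110833.
While 2.5% of the post-interest balance exceeds £25.00, each month B ← (B·(1+r))·(1 − 0.025), i.e. B shrinks by the factor (1+r)·0.975 = 0.98581.
This holds for months 1–207. Entering month 208 the balance is £983.11; 2.5% of the post-interest balance is now below £25.00, so the flat £25.00 minimum applies from here.
From month 208 a fixed £25.00 at rate r clears £983.11 in 52 more payments. Total: 207 + 52 = 259 months.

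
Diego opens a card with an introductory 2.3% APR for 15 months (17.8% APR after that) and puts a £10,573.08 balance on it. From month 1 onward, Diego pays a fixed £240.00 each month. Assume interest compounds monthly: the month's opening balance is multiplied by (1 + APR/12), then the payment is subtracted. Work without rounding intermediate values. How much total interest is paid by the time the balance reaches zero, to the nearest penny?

£2,683.20

Promo months 1–15 at r₀ = 2.3%/12 = 0.00191667; months 16+ at r₁ = 17.8%/12 = 0.0148333.
After month 15: iterate B ← B·(1+r₀) − £240.00 for 15 months → £7,232.46.
Then at r₁ with £240.00/mo: n₂ = −ln(1 − r₁·B/P)/ln(1+r₁) ≈ 40.23 → 41 more payments.
Total paid = 55·£240.00 + £56.28 = £13,256.28; interest = £13,256.28 − £10,573.08 = £2,683.20.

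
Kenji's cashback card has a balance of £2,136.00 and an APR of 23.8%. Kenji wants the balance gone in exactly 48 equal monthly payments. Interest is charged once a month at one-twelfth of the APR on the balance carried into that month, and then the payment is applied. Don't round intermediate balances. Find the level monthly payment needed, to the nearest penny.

Monthly rate r = 23.8%/12 = 1.98333% = 0.0198333.
Level-payment amortization: P = B₀·r / (1 − (1+r)^(−n)) = 2136.00·0.0198333 / (1 − 1.01983^(−48)).
Denominator 1 − (1+r)^(−48) = 0.610418554.
P = 42.364 / 0.610418554 ≈ 69.40.

£69.40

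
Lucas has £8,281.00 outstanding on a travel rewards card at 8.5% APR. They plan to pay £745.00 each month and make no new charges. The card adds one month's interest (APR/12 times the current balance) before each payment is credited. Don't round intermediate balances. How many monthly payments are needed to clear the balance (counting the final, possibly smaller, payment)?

12 months

Monthly rate r = 8.5%/12 = 0.708333% = 0.00708333.
Recurrence: B ← B·(1+r) − £745.00.
Month 1: interest £58.66; balance after payment £7,594.66.
Month 2: interest £53.80; balance after payment £6,903.45.
Closed form: n = −ln(1 − rB₀/P)/ln(1+r) = −ln(0.92127)/ln(1.00708) ≈ 11.618, so the balance reaches zero during payment 12.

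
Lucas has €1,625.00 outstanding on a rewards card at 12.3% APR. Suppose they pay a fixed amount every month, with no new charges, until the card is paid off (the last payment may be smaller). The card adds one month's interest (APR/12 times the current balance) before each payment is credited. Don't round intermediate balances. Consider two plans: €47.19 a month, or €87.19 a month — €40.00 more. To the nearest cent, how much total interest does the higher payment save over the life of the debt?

Monthly rate r = 12.3%/12 = 1.025% = 0.01025.
At €47.19/mo: n = ⌈−ln(1 − rB₀/P)/ln(1+r)⌉ = 43 payments (last €32.63); total interest = total paid − €1,625.00 = €389.61.
At €87.19/mo: 21 payments (last €68.83); total interest €187.63.
Interest saved = €389.61 − €187.63 = €201.98.

€201.98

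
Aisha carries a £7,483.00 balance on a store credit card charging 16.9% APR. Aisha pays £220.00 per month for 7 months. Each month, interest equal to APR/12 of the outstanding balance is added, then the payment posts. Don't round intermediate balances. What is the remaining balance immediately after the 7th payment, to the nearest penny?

Monthly rate r = 16.9%/12 = 1.40833% = 0.0140833.
Each month: B ← B·(1+r) − £220.00.
Month 1: interest £105.39; balance after payment £7,368.39.
Month 2: interest £103.77; balance after payment £7,252.16.
Month 3: interest £102.13; balance after payment £7,134.29.
Month 4: interest £100.47; balance after payment £7,014.77.
Month 5: interest £98.79; balance after payment £6,893.56.
Month 6: interest £97.08; balance after payment £6,770.64.
Month 7: interest £95.35; balance after payment £6,645.99.

£6,645.99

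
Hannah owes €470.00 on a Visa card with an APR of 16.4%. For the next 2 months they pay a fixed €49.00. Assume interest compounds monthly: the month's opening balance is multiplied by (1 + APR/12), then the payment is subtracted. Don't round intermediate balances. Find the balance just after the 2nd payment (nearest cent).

Monthly rate r = 16.4%/12 = 1.36667% = 0.0136667.
Each month: B ← B·(1+r) − €49.00.
Month 1: interest €6.42; balance after payment €427.42.
Month 2: interest €5.84; balance after payment €384.26.

€384.26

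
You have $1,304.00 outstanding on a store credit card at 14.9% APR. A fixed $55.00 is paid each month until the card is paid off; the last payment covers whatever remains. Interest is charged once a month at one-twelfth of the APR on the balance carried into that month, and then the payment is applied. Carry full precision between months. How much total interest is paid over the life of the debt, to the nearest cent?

$250.17

Monthly rate r = 14.9%/12 = 1.24167% = 0.0124167.
Payoff takes n = ⌈−ln(1 − rB₀/P)/ln(1+r)⌉ = ⌈28.256⌉ = 29 payments; the last is $14.17.
Total paid = 28·$55.00 + $14.17 = $1,554.17.
Total interest = total paid − principal = $1,554.17 − $1,304.00 = $250.17.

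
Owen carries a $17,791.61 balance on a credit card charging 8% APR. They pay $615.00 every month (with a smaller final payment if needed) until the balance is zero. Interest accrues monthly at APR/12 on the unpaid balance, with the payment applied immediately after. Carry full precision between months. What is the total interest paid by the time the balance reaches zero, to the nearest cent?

$2,040.24

Monthly rate r = 8%/12 = 0.666667% = 0.00666667.
Payoff takes n = ⌈−ln(1 − rB₀/P)/ln(1+r)⌉ = ⌈32.246⌉ = 33 payments; the last is $151.85.
Total paid = 32·$615.00 + $151.85 = $19,831.85.
Total interest = total paid − principal = $19,831.85 − $17,791.61 = $2,040.24.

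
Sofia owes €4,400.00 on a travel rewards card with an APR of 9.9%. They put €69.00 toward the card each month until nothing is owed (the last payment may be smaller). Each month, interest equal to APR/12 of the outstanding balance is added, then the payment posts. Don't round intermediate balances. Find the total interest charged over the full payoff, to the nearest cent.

€1,871.15

Monthly rate r = 9.9%/12 = 0.825% = 0.00825.
Payoff takes n = ⌈−ln(1 − rB₀/P)/ln(1+r)⌉ = ⌈90.886⌉ = 91 payments; the last is €61.15.
Total paid = 90·€69.00 + €61.15 = €6,271.15.
Total interest = total paid − principal = €6,271.15 − €4,400.00 = €1,871.15.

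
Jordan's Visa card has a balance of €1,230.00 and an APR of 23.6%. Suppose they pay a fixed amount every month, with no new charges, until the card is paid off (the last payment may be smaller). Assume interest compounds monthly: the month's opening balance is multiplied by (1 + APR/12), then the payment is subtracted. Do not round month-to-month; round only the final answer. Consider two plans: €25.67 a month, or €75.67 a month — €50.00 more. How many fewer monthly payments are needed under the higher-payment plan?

Monthly rate r = 23.6%/12 = 1.96667% = 0.0196667.
At €25.67/mo: n = ⌈−ln(1 − rB₀/P)/ln(1+r)⌉ = 147 payments (last €13.00); total interest = total paid − €1,230.00 = €2,530.82.
At €75.67/mo: 20 payments (last €58.98); total interest €266.71.
Payments saved = 147 − 20 = 127.

127 fewer payments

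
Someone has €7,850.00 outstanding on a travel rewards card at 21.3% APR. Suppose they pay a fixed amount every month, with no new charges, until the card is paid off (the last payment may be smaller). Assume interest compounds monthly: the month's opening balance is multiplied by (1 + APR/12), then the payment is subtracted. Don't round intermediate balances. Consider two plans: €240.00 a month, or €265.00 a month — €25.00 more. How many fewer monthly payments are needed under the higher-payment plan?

Monthly rate r = 21.3%/12 = 1.775% = 0.01775.
At €240.00/mo: n = ⌈−ln(1 − rB₀/P)/ln(1+r)⌉ = 50 payments (last €92.50); total interest = total paid − €7,850.00 = €4,002.50.
At €265.00/mo: 43 payments (last €108.54); total interest €3,388.54.
Payments saved = 50 − 43 = 7.

7 fewer payments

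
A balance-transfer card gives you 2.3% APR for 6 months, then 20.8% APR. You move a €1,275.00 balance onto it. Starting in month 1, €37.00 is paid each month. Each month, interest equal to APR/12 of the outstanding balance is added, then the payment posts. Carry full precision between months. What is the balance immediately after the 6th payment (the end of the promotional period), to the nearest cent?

Promo months 1–6 at r₀ = 2.3%/12 = 0.00191667; months 7+ at r₁ = 20.8%/12 = 0.0173333.
After month 6: iterate B ← B·(1+r₀) − €37.00 for 6 months → €1,066.67.

€1,066.67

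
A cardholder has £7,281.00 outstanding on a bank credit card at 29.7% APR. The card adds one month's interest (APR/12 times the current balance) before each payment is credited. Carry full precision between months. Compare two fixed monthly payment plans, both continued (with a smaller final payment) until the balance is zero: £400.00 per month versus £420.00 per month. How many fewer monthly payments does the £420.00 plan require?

2 fewer payments

Monthly rate r = 29.7%/12 = 2.475% = 0.02475.
At £400.00/mo: n = ⌈−ln(1 − rB₀/P)/ln(1+r)⌉ = 25 payments (last £197.55); total interest = total paid − £7,281.00 = £2,516.55.
At £420.00/mo: 23 payments (last £388.57); total interest £2,347.57.
Payments saved = 25 − 23 = 2.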